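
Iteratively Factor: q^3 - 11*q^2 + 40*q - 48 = (q - 3)*(q^2 - 8*q + 16) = (q - 4)*(q - 3)*(q - 4)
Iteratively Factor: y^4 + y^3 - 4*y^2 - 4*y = (y - 2)*(y^3 + 3*y^2 + 2*y) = (y - 2)*(y + 2)*(y^2 + y) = (y - 2)*(y + 1)*(y + 2)*(y)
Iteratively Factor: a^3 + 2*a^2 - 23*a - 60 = (a + 3)*(a^2 - a - 20) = (a + 3)*(a + 4)*(a - 5)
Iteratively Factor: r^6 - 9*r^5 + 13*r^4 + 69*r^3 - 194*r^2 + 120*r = (r - 4)*(r^5 - 5*r^4 - 7*r^3 + 41*r^2 - 30*r) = (r - 4)*(r - 2)*(r^4 - 3*r^3 - 13*r^2 + 15*r) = r*(r - 4)*(r - 2)*(r^3 - 3*r^2 - 13*r + 15) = r*(r - 4)*(r - 2)*(r - 1)*(r^2 - 2*r - 15) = r*(r - 4)*(r - 2)*(r - 1)*(r + 3)*(r - 5)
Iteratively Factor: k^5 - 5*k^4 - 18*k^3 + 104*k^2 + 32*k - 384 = (k - 4)*(k^4 - k^3 - 22*k^2 + 16*k + 96) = (k - 4)*(k + 2)*(k^3 - 3*k^2 - 16*k + 48) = (k - 4)*(k - 3)*(k + 2)*(k^2 - 16) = (k - 4)^2*(k - 3)*(k + 2)*(k + 4)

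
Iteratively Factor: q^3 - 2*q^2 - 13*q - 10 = (q + 1)*(q^2 - 3*q - 10) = (q + 1)*(q + 2)*(q - 5)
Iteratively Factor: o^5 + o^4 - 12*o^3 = (o + 4)*(o^4 - 3*o^3) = (o - 3)*(o + 4)*(o^3) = o*(o - 3)*(o + 4)*(o^2) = o^2*(o - 3)*(o + 4)*(o)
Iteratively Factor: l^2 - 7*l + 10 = (l - 5)*(l - 2)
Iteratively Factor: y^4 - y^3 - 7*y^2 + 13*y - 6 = (y - 1)*(y^3 - 7*y + 6) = (y - 1)*(y + 3)*(y^2 - 3*y + 2) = (y - 1)^2*(y + 3)*(y - 2)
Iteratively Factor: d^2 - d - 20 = (d - 5)*(d + 4)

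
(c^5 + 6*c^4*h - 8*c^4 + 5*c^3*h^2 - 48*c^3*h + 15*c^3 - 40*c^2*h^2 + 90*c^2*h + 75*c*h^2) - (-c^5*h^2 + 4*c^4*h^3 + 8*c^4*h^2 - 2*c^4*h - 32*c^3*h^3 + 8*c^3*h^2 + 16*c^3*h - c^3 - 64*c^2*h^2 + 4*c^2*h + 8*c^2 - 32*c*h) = c^5*h^2 + c^5 - 4*c^4*h^3 - 8*c^4*h^2 + 8*c^4*h - 8*c^4 + 32*c^3*h^3 - 3*c^3*h^2 - 64*c^3*h + 16*c^3 + 24*c^2*h^2 + 86*c^2*h - 8*c^2 + 75*c*h^2 + 32*c*h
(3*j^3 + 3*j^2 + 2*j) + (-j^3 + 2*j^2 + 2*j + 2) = 2*j^3 + 5*j^2 + 4*j + 2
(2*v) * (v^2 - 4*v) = 2*v^3 - 8*v^2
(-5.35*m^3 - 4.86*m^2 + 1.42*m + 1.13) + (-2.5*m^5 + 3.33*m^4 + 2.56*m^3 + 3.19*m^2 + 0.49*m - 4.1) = -2.5*m^5 + 3.33*m^4 - 2.79*m^3 - 1.67*m^2 + 1.91*m - 2.97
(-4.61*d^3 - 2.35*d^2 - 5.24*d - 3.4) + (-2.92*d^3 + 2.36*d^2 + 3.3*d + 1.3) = -7.53*d^3 + 0.00999999999999979*d^2 - 1.94*d - 2.1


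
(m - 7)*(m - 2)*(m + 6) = m^3 - 3*m^2 - 40*m + 84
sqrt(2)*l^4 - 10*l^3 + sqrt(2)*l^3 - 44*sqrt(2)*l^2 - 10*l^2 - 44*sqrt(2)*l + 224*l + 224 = (l - 7*sqrt(2))*(l - 2*sqrt(2))*(l + 4*sqrt(2))*(sqrt(2)*l + sqrt(2))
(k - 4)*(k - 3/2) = k^2 - 11*k/2 + 6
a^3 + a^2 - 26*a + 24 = (a - 4)*(a - 1)*(a + 6)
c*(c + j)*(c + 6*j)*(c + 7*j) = c^4 + 14*c^3*j + 55*c^2*j^2 + 42*c*j^3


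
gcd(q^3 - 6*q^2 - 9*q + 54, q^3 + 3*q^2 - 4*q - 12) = q + 3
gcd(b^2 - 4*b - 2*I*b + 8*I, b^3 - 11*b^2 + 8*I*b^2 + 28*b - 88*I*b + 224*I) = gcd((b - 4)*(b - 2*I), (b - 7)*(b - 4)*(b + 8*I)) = b - 4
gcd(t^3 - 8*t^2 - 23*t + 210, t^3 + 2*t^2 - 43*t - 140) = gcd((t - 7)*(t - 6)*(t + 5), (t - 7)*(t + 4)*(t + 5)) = t^2 - 2*t - 35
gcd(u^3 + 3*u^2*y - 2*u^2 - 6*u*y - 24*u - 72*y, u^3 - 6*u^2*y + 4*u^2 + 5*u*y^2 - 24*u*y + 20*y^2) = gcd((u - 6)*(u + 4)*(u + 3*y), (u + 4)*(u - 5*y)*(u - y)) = u + 4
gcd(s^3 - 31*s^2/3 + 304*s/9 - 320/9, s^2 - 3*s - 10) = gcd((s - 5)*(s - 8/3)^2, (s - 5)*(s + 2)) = s - 5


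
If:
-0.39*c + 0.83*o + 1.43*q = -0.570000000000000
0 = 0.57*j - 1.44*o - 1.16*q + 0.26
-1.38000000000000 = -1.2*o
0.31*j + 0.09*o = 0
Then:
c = -1.11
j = -0.33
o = 1.15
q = -1.37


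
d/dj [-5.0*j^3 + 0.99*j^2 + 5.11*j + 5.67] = -15.0*j^2 + 1.98*j + 5.11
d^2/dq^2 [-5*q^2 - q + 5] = -10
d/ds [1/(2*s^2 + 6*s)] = (-s - 3/2)/(s^2*(s + 3)^2)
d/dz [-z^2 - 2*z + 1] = -2*z - 2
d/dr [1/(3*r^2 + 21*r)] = (-2*r - 7)/(3*r^2*(r + 7)^2)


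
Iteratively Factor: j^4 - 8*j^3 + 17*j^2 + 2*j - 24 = (j - 3)*(j^3 - 5*j^2 + 2*j + 8) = (j - 3)*(j + 1)*(j^2 - 6*j + 8) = (j - 4)*(j - 3)*(j + 1)*(j - 2)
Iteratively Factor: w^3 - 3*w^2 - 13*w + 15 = (w + 3)*(w^2 - 6*w + 5) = (w - 5)*(w + 3)*(w - 1)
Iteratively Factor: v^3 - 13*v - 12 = (v + 3)*(v^2 - 3*v - 4) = (v - 4)*(v + 3)*(v + 1)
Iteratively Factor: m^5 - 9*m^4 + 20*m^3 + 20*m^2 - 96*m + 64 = (m - 4)*(m^4 - 5*m^3 + 20*m - 16) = (m - 4)*(m - 1)*(m^3 - 4*m^2 - 4*m + 16) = (m - 4)*(m - 2)*(m - 1)*(m^2 - 2*m - 8) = (m - 4)^2*(m - 2)*(m - 1)*(m + 2)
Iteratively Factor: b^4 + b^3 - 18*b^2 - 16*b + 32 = (b + 2)*(b^3 - b^2 - 16*b + 16) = (b - 1)*(b + 2)*(b^2 - 16) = (b - 4)*(b - 1)*(b + 2)*(b + 4)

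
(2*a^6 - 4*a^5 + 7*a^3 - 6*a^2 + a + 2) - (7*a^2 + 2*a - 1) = 2*a^6 - 4*a^5 + 7*a^3 - 13*a^2 - a + 3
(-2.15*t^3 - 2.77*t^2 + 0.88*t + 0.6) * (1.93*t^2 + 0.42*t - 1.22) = -4.1495*t^5 - 6.2491*t^4 + 3.158*t^3 + 4.907*t^2 - 0.8216*t - 0.732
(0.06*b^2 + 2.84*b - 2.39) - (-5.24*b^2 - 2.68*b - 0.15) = 5.3*b^2 + 5.52*b - 2.24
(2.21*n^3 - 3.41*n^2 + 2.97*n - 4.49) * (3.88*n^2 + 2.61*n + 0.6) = 8.5748*n^5 - 7.4627*n^4 + 3.9495*n^3 - 11.7155*n^2 - 9.9369*n - 2.694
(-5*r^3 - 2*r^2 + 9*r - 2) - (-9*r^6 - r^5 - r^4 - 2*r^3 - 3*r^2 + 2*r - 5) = 9*r^6 + r^5 + r^4 - 3*r^3 + r^2 + 7*r + 3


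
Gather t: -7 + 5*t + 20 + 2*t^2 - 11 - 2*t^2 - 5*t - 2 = 0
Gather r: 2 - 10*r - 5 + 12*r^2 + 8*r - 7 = 12*r^2 - 2*r - 10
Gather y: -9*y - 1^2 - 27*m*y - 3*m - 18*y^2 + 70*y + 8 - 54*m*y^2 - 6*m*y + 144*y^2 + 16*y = -3*m + y^2*(126 - 54*m) + y*(77 - 33*m) + 7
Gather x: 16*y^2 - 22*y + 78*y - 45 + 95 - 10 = 16*y^2 + 56*y + 40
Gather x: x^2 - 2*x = x^2 - 2*x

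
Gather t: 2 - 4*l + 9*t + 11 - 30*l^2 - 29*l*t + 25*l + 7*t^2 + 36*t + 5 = -30*l^2 + 21*l + 7*t^2 + t*(45 - 29*l) + 18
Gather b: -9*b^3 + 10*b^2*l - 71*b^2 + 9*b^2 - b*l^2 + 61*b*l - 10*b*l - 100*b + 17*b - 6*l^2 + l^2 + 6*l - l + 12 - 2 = -9*b^3 + b^2*(10*l - 62) + b*(-l^2 + 51*l - 83) - 5*l^2 + 5*l + 10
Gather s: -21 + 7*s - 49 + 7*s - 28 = 14*s - 98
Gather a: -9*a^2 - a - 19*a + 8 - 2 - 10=-9*a^2 - 20*a - 4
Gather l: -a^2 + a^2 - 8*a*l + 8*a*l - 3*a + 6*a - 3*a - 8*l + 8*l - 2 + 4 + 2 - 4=0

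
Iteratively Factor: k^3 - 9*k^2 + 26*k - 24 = (k - 4)*(k^2 - 5*k + 6) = (k - 4)*(k - 2)*(k - 3)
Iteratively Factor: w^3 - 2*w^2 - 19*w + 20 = (w - 1)*(w^2 - w - 20) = (w - 1)*(w + 4)*(w - 5)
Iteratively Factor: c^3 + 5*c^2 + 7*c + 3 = (c + 1)*(c^2 + 4*c + 3) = (c + 1)^2*(c + 3)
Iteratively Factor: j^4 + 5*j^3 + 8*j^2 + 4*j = (j + 2)*(j^3 + 3*j^2 + 2*j) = (j + 1)*(j + 2)*(j^2 + 2*j) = j*(j + 1)*(j + 2)*(j + 2)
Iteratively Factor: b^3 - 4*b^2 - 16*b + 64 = (b - 4)*(b^2 - 16) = (b - 4)^2*(b + 4)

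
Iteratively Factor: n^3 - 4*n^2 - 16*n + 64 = (n + 4)*(n^2 - 8*n + 16) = (n - 4)*(n + 4)*(n - 4)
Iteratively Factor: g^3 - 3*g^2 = (g)*(g^2 - 3*g) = g*(g - 3)*(g)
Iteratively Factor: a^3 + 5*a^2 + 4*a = (a)*(a^2 + 5*a + 4) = a*(a + 4)*(a + 1)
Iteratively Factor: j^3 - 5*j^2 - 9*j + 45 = (j - 3)*(j^2 - 2*j - 15) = (j - 3)*(j + 3)*(j - 5)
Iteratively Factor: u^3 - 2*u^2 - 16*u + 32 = (u + 4)*(u^2 - 6*u + 8) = (u - 2)*(u + 4)*(u - 4)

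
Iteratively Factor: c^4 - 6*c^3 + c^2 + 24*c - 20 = (c + 2)*(c^3 - 8*c^2 + 17*c - 10) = (c - 1)*(c + 2)*(c^2 - 7*c + 10) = (c - 2)*(c - 1)*(c + 2)*(c - 5)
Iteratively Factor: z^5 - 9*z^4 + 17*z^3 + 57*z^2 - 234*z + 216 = (z - 4)*(z^4 - 5*z^3 - 3*z^2 + 45*z - 54) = (z - 4)*(z - 3)*(z^3 - 2*z^2 - 9*z + 18) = (z - 4)*(z - 3)*(z - 2)*(z^2 - 9) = (z - 4)*(z - 3)^2*(z - 2)*(z + 3)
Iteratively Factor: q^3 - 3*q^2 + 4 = (q + 1)*(q^2 - 4*q + 4) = (q - 2)*(q + 1)*(q - 2)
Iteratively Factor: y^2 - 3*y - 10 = (y - 5)*(y + 2)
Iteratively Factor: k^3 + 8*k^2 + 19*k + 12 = (k + 1)*(k^2 + 7*k + 12) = (k + 1)*(k + 4)*(k + 3)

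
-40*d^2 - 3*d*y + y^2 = (-8*d + y)*(5*d + y)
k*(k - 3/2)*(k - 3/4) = k^3 - 9*k^2/4 + 9*k/8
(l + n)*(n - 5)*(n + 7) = l*n^2 + 2*l*n - 35*l + n^3 + 2*n^2 - 35*n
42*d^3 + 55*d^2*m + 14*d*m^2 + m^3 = (d + m)*(6*d + m)*(7*d + m)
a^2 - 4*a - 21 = (a - 7)*(a + 3)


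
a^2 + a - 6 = (a - 2)*(a + 3)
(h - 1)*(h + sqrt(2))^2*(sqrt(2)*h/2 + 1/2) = sqrt(2)*h^4/2 - sqrt(2)*h^3/2 + 5*h^3/2 - 5*h^2/2 + 2*sqrt(2)*h^2 - 2*sqrt(2)*h + h - 1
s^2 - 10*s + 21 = (s - 7)*(s - 3)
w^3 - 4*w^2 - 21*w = w*(w - 7)*(w + 3)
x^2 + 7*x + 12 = (x + 3)*(x + 4)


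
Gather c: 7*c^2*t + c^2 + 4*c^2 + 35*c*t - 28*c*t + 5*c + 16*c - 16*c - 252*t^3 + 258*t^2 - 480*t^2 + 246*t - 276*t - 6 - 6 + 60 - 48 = c^2*(7*t + 5) + c*(7*t + 5) - 252*t^3 - 222*t^2 - 30*t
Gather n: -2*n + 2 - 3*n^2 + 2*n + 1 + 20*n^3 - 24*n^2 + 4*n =20*n^3 - 27*n^2 + 4*n + 3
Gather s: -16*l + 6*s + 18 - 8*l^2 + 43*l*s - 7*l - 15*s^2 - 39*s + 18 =-8*l^2 - 23*l - 15*s^2 + s*(43*l - 33) + 36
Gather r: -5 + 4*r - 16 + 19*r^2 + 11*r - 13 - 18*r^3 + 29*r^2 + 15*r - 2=-18*r^3 + 48*r^2 + 30*r - 36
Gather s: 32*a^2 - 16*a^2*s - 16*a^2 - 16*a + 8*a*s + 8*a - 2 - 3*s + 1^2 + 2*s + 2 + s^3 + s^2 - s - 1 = 16*a^2 - 8*a + s^3 + s^2 + s*(-16*a^2 + 8*a - 2)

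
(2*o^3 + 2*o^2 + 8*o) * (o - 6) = 2*o^4 - 10*o^3 - 4*o^2 - 48*o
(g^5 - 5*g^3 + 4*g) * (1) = g^5 - 5*g^3 + 4*g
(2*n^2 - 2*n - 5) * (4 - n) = -2*n^3 + 10*n^2 - 3*n - 20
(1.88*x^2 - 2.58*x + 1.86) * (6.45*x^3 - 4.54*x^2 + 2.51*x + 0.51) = 12.126*x^5 - 25.1762*x^4 + 28.429*x^3 - 13.9614*x^2 + 3.3528*x + 0.9486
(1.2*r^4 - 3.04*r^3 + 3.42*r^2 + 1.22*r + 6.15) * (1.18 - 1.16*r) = -1.392*r^5 + 4.9424*r^4 - 7.5544*r^3 + 2.6204*r^2 - 5.6944*r + 7.257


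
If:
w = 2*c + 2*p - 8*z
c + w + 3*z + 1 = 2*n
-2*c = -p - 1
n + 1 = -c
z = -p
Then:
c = 4/19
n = -23/19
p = -11/19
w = -102/19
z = 11/19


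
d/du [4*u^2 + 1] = 8*u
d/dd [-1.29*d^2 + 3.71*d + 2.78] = 3.71 - 2.58*d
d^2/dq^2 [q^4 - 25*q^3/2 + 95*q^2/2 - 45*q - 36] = 12*q^2 - 75*q + 95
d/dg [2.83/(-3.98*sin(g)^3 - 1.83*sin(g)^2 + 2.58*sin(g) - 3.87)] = (33.7902*sin(g)^2 + 10.3578*sin(g) - 7.3014)*cos(g)/(3.98*sin(g)^3 + 1.83*sin(g)^2 - 2.58*sin(g) + 3.87)^2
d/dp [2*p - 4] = 2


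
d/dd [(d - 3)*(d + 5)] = 2*d + 2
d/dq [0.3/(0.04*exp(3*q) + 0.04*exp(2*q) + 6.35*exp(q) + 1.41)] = (-0.036*exp(2*q) - 0.024*exp(q) - 1.905)*exp(q)/(0.04*exp(3*q) + 0.04*exp(2*q) + 6.35*exp(q) + 1.41)^2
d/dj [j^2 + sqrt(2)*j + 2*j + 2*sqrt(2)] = 2*j + sqrt(2) + 2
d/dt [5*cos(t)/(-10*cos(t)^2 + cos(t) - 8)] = 5*(10*sin(t)^2 - 2)*sin(t)/(10*sin(t)^2 + cos(t) - 18)^2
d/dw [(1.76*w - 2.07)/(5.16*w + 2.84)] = (80.906736*w + 44.530064)/(5.16*w + 2.84)^3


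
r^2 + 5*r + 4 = (r + 1)*(r + 4)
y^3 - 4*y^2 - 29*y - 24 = (y - 8)*(y + 1)*(y + 3)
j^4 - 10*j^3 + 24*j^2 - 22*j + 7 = (j - 7)*(j - 1)^3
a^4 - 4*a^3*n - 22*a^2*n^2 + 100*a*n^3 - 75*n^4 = (a - 5*n)*(a - 3*n)*(a - n)*(a + 5*n)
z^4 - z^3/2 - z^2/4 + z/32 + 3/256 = (z - 3/4)*(z - 1/4)*(z + 1/4)^2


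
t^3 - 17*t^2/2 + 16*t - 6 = (t - 6)*(t - 2)*(t - 1/2)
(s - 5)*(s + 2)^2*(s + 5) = s^4 + 4*s^3 - 21*s^2 - 100*s - 100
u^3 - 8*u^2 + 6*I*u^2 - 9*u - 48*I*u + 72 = (u - 8)*(u + 3*I)^2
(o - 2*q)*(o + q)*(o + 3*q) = o^3 + 2*o^2*q - 5*o*q^2 - 6*q^3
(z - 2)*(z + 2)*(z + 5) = z^3 + 5*z^2 - 4*z - 20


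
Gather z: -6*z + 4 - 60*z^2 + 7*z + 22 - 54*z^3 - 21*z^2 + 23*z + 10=-54*z^3 - 81*z^2 + 24*z + 36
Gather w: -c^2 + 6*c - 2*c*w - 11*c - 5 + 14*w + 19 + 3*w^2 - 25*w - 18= -c^2 - 5*c + 3*w^2 + w*(-2*c - 11) - 4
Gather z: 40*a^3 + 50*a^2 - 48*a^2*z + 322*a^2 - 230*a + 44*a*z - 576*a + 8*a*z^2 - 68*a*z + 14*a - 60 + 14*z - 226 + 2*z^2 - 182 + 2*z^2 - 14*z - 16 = 40*a^3 + 372*a^2 - 792*a + z^2*(8*a + 4) + z*(-48*a^2 - 24*a) - 484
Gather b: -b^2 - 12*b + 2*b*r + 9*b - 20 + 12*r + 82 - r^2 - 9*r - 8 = -b^2 + b*(2*r - 3) - r^2 + 3*r + 54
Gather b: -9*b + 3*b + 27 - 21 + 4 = 10 - 6*b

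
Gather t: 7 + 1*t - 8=t - 1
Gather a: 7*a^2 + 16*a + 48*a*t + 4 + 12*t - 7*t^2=7*a^2 + a*(48*t + 16) - 7*t^2 + 12*t + 4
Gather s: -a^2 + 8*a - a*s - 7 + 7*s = -a^2 + 8*a + s*(7 - a) - 7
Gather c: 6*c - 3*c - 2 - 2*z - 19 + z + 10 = 3*c - z - 11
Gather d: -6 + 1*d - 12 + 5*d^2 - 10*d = 5*d^2 - 9*d - 18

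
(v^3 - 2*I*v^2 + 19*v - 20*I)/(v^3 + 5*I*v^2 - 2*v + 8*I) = (v - 5*I)/(v + 2*I)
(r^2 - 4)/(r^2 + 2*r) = (r - 2)/r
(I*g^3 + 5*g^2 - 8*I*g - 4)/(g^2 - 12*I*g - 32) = (-I*g^3 - 5*g^2 + 8*I*g + 4)/(-g^2 + 12*I*g + 32)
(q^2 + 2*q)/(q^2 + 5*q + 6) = q/(q + 3)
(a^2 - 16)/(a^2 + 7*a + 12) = (a - 4)/(a + 3)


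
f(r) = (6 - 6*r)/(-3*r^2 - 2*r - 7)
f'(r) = (6 - 6*r)*(6*r + 2)/(-3*r^2 - 2*r - 7)^2 - 6/(-3*r^2 - 2*r - 7)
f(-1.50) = -1.40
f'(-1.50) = -0.35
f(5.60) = 0.25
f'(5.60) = -0.02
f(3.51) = 0.30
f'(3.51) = -0.02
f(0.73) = -0.16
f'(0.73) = 0.70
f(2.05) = 0.27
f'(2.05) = 0.09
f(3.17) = 0.30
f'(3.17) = -0.01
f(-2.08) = -1.17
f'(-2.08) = -0.39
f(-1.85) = -1.26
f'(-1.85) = -0.40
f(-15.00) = -0.15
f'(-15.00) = -0.01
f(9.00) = 0.18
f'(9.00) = -0.02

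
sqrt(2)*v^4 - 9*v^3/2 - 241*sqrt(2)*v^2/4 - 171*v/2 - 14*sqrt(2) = (v - 7*sqrt(2))*(v + sqrt(2)/2)*(v + 4*sqrt(2))*(sqrt(2)*v + 1/2)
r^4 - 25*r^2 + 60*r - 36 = (r - 3)*(r - 2)*(r - 1)*(r + 6)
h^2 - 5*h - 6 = (h - 6)*(h + 1)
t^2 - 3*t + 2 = (t - 2)*(t - 1)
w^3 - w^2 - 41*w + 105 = (w - 5)*(w - 3)*(w + 7)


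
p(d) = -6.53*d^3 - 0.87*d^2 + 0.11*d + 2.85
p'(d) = -19.59*d^2 - 1.74*d + 0.11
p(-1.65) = 29.63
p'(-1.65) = -50.35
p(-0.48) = 3.32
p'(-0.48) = -3.57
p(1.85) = -41.27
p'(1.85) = -70.16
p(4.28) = -524.59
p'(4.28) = -366.19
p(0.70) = 0.26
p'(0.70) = -10.71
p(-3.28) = 223.56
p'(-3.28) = -204.94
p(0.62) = 1.03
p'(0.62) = -8.50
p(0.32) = 2.58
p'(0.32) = -2.45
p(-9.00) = 4691.76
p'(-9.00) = -1571.02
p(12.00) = -11404.95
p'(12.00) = -2841.73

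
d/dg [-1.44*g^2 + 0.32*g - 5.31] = 0.32 - 2.88*g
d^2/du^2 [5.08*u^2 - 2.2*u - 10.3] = 10.1600000000000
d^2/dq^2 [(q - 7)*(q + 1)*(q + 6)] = 6*q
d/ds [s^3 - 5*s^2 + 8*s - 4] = 3*s^2 - 10*s + 8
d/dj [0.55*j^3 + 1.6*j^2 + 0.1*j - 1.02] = 1.65*j^2 + 3.2*j + 0.1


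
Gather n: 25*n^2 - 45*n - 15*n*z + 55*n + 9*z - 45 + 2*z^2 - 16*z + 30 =25*n^2 + n*(10 - 15*z) + 2*z^2 - 7*z - 15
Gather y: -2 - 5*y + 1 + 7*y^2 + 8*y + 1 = 7*y^2 + 3*y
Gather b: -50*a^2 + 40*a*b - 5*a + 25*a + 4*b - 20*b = -50*a^2 + 20*a + b*(40*a - 16)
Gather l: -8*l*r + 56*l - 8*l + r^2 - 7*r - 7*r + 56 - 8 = l*(48 - 8*r) + r^2 - 14*r + 48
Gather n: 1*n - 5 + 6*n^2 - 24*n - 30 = 6*n^2 - 23*n - 35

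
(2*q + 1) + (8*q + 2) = 10*q + 3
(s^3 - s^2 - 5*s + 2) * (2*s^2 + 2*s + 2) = 2*s^5 - 10*s^3 - 8*s^2 - 6*s + 4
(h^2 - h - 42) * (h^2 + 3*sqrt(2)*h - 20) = h^4 - h^3 + 3*sqrt(2)*h^3 - 62*h^2 - 3*sqrt(2)*h^2 - 126*sqrt(2)*h + 20*h + 840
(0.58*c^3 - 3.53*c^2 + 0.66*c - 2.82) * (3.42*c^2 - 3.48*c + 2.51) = 1.9836*c^5 - 14.091*c^4 + 15.9974*c^3 - 20.8015*c^2 + 11.4702*c - 7.0782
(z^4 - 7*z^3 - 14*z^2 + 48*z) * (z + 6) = z^5 - z^4 - 56*z^3 - 36*z^2 + 288*z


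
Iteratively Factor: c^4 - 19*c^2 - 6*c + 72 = (c + 3)*(c^3 - 3*c^2 - 10*c + 24) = (c + 3)^2*(c^2 - 6*c + 8) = (c - 4)*(c + 3)^2*(c - 2)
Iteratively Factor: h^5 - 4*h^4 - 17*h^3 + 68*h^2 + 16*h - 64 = (h + 4)*(h^4 - 8*h^3 + 15*h^2 + 8*h - 16) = (h + 1)*(h + 4)*(h^3 - 9*h^2 + 24*h - 16) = (h - 4)*(h + 1)*(h + 4)*(h^2 - 5*h + 4) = (h - 4)*(h - 1)*(h + 1)*(h + 4)*(h - 4)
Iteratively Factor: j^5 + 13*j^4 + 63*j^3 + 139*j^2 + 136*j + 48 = (j + 1)*(j^4 + 12*j^3 + 51*j^2 + 88*j + 48) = (j + 1)*(j + 3)*(j^3 + 9*j^2 + 24*j + 16) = (j + 1)^2*(j + 3)*(j^2 + 8*j + 16) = (j + 1)^2*(j + 3)*(j + 4)*(j + 4)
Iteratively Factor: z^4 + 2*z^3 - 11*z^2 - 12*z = (z - 3)*(z^3 + 5*z^2 + 4*z) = z*(z - 3)*(z^2 + 5*z + 4) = z*(z - 3)*(z + 4)*(z + 1)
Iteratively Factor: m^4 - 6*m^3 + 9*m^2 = (m - 3)*(m^3 - 3*m^2) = m*(m - 3)*(m^2 - 3*m) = m^2*(m - 3)*(m - 3)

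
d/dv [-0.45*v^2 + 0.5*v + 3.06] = 0.5 - 0.9*v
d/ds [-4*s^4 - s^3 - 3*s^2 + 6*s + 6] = -16*s^3 - 3*s^2 - 6*s + 6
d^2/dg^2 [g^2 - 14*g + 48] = 2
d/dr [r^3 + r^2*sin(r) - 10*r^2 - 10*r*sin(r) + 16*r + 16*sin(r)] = r^2*cos(r) + 3*r^2 + 2*r*sin(r) - 10*r*cos(r) - 20*r - 10*sin(r) + 16*cos(r) + 16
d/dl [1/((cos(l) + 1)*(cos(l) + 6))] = (2*cos(l) + 7)*sin(l)/((cos(l) + 1)^2*(cos(l) + 6)^2)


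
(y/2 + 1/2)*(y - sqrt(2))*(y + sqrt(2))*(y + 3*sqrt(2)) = y^4/2 + y^3/2 + 3*sqrt(2)*y^3/2 - y^2 + 3*sqrt(2)*y^2/2 - 3*sqrt(2)*y - y - 3*sqrt(2)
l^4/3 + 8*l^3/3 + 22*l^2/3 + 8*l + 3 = (l/3 + 1)*(l + 1)^2*(l + 3)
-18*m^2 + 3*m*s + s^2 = (-3*m + s)*(6*m + s)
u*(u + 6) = u^2 + 6*u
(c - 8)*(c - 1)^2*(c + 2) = c^4 - 8*c^3 - 3*c^2 + 26*c - 16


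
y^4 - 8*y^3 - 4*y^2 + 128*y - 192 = (y - 6)*(y - 4)*(y - 2)*(y + 4)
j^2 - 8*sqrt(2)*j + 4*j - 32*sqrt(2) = (j + 4)*(j - 8*sqrt(2))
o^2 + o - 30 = (o - 5)*(o + 6)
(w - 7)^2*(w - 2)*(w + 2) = w^4 - 14*w^3 + 45*w^2 + 56*w - 196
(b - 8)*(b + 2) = b^2 - 6*b - 16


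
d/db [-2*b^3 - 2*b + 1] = -6*b^2 - 2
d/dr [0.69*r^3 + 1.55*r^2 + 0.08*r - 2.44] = 2.07*r^2 + 3.1*r + 0.08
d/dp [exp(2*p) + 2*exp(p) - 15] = 2*(exp(p) + 1)*exp(p)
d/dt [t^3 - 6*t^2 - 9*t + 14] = 3*t^2 - 12*t - 9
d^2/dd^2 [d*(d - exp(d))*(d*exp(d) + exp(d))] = (d^3 - 4*d^2*exp(d) + 7*d^2 - 12*d*exp(d) + 10*d - 6*exp(d) + 2)*exp(d)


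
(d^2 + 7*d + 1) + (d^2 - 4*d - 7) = 2*d^2 + 3*d - 6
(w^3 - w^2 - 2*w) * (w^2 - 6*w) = w^5 - 7*w^4 + 4*w^3 + 12*w^2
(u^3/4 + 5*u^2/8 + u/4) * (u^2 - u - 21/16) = u^5/4 + 3*u^4/8 - 45*u^3/64 - 137*u^2/128 - 21*u/64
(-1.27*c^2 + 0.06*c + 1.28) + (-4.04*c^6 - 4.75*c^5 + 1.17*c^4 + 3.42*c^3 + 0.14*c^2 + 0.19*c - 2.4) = -4.04*c^6 - 4.75*c^5 + 1.17*c^4 + 3.42*c^3 - 1.13*c^2 + 0.25*c - 1.12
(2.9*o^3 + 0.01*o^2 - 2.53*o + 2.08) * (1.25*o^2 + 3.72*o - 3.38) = 3.625*o^5 + 10.8005*o^4 - 12.9273*o^3 - 6.8454*o^2 + 16.289*o - 7.0304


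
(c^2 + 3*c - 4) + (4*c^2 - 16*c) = 5*c^2 - 13*c - 4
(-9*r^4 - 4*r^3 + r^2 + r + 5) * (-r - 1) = 9*r^5 + 13*r^4 + 3*r^3 - 2*r^2 - 6*r - 5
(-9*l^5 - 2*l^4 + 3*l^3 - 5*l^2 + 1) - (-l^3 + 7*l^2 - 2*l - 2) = -9*l^5 - 2*l^4 + 4*l^3 - 12*l^2 + 2*l + 3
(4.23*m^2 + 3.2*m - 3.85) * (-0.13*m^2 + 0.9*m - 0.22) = -0.5499*m^4 + 3.391*m^3 + 2.4499*m^2 - 4.169*m + 0.847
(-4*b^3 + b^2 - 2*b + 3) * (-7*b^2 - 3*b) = 28*b^5 + 5*b^4 + 11*b^3 - 15*b^2 - 9*b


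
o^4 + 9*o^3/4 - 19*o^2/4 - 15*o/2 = o*(o - 2)*(o + 5/4)*(o + 3)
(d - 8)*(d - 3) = d^2 - 11*d + 24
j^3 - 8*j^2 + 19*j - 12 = (j - 4)*(j - 3)*(j - 1)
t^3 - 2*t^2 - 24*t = t*(t - 6)*(t + 4)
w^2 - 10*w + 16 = (w - 8)*(w - 2)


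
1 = 1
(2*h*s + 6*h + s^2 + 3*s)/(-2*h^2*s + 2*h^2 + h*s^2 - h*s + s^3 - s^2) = (s + 3)/(-h*s + h + s^2 - s)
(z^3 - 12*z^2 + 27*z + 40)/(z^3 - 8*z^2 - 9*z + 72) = (z^2 - 4*z - 5)/(z^2 - 9)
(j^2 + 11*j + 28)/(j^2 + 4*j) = (j + 7)/j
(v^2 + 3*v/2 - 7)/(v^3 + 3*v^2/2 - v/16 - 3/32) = 16*(2*v^2 + 3*v - 14)/(32*v^3 + 48*v^2 - 2*v - 3)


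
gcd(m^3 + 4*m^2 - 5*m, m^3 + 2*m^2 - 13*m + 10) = m^2 + 4*m - 5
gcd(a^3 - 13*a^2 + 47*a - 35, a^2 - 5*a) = a - 5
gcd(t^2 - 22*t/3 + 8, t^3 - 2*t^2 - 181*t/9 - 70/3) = t - 6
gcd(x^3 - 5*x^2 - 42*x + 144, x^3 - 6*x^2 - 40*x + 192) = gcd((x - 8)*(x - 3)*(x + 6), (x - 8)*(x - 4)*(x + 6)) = x^2 - 2*x - 48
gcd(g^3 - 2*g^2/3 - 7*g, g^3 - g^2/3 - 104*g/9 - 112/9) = g + 7/3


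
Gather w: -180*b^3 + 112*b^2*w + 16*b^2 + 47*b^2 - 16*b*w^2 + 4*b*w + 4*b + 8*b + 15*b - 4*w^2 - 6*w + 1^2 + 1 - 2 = -180*b^3 + 63*b^2 + 27*b + w^2*(-16*b - 4) + w*(112*b^2 + 4*b - 6)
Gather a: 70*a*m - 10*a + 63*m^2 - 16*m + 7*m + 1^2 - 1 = a*(70*m - 10) + 63*m^2 - 9*m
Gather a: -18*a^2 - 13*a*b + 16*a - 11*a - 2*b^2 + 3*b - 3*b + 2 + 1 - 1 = -18*a^2 + a*(5 - 13*b) - 2*b^2 + 2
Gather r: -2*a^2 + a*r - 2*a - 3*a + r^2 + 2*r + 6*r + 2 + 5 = -2*a^2 - 5*a + r^2 + r*(a + 8) + 7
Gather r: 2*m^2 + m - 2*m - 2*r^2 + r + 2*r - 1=2*m^2 - m - 2*r^2 + 3*r - 1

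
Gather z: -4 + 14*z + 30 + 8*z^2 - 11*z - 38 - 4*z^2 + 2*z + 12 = 4*z^2 + 5*z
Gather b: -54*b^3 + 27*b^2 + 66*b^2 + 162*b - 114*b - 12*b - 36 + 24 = -54*b^3 + 93*b^2 + 36*b - 12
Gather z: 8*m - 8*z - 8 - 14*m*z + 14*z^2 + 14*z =8*m + 14*z^2 + z*(6 - 14*m) - 8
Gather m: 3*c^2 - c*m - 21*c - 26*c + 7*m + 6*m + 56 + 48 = 3*c^2 - 47*c + m*(13 - c) + 104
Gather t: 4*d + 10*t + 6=4*d + 10*t + 6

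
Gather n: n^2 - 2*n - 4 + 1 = n^2 - 2*n - 3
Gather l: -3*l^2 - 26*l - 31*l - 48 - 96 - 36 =-3*l^2 - 57*l - 180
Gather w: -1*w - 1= -w - 1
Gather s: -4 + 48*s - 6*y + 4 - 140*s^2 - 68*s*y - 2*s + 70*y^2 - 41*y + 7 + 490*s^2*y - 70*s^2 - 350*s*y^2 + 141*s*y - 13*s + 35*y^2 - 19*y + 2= s^2*(490*y - 210) + s*(-350*y^2 + 73*y + 33) + 105*y^2 - 66*y + 9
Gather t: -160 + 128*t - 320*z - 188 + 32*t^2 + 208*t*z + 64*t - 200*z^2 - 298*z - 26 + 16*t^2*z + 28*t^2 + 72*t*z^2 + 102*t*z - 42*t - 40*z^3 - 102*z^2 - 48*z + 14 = t^2*(16*z + 60) + t*(72*z^2 + 310*z + 150) - 40*z^3 - 302*z^2 - 666*z - 360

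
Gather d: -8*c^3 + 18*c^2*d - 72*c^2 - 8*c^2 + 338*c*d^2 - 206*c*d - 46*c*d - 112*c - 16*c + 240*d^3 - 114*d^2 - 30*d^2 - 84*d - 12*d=-8*c^3 - 80*c^2 - 128*c + 240*d^3 + d^2*(338*c - 144) + d*(18*c^2 - 252*c - 96)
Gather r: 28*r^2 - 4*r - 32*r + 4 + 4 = 28*r^2 - 36*r + 8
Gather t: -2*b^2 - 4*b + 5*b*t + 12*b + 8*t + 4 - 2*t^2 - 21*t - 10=-2*b^2 + 8*b - 2*t^2 + t*(5*b - 13) - 6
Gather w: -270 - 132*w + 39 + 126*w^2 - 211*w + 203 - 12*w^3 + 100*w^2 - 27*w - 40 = -12*w^3 + 226*w^2 - 370*w - 68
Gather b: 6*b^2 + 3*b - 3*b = 6*b^2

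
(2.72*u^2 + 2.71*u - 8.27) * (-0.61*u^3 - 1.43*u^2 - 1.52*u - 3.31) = -1.6592*u^5 - 5.5427*u^4 - 2.965*u^3 - 1.2963*u^2 + 3.6003*u + 27.3737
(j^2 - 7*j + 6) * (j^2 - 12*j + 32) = j^4 - 19*j^3 + 122*j^2 - 296*j + 192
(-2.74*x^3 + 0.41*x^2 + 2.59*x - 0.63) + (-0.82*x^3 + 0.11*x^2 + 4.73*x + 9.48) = -3.56*x^3 + 0.52*x^2 + 7.32*x + 8.85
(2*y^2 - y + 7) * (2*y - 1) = 4*y^3 - 4*y^2 + 15*y - 7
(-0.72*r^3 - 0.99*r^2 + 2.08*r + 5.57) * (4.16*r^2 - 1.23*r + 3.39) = -2.9952*r^5 - 3.2328*r^4 + 7.4297*r^3 + 17.2567*r^2 + 0.2001*r + 18.8823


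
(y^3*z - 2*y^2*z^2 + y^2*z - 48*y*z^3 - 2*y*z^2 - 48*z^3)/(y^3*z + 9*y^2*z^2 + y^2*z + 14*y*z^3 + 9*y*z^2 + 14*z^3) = (y^2 - 2*y*z - 48*z^2)/(y^2 + 9*y*z + 14*z^2)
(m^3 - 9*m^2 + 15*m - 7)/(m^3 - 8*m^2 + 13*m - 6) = (m - 7)/(m - 6)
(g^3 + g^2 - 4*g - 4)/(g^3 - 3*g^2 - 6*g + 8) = (g^2 - g - 2)/(g^2 - 5*g + 4)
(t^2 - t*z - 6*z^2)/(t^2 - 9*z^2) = (t + 2*z)/(t + 3*z)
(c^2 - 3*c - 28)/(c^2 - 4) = (c^2 - 3*c - 28)/(c^2 - 4)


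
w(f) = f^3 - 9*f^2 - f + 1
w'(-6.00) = 215.00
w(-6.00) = -533.00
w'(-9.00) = 404.00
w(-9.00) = -1448.00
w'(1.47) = -20.98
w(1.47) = -16.74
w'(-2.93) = 77.49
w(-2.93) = -98.49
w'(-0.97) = 19.28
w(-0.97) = -7.41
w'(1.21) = -18.39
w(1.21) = -11.62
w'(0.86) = -14.26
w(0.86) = -5.88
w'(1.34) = -19.73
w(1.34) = -14.09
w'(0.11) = -2.94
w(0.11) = 0.78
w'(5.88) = -3.12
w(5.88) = -112.75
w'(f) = 3*f^2 - 18*f - 1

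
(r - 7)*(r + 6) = r^2 - r - 42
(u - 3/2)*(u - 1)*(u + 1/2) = u^3 - 2*u^2 + u/4 + 3/4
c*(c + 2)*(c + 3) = c^3 + 5*c^2 + 6*c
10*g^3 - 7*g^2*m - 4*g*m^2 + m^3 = (-5*g + m)*(-g + m)*(2*g + m)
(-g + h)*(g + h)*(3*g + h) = -3*g^3 - g^2*h + 3*g*h^2 + h^3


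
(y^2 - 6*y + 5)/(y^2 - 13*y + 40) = (y - 1)/(y - 8)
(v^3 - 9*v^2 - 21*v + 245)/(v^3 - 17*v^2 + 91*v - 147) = (v + 5)/(v - 3)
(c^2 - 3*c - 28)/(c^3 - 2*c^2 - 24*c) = (c - 7)/(c*(c - 6))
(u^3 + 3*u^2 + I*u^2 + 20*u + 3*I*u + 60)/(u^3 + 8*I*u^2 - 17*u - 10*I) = (u^2 + u*(3 - 4*I) - 12*I)/(u^2 + 3*I*u - 2)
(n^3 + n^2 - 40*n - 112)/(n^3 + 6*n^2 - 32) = (n - 7)/(n - 2)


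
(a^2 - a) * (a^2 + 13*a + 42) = a^4 + 12*a^3 + 29*a^2 - 42*a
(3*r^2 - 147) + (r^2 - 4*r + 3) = 4*r^2 - 4*r - 144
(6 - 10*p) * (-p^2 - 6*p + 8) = 10*p^3 + 54*p^2 - 116*p + 48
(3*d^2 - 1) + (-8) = 3*d^2 - 9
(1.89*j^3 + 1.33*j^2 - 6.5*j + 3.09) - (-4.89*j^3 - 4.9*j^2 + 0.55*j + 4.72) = 6.78*j^3 + 6.23*j^2 - 7.05*j - 1.63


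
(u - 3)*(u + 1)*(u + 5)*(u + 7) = u^4 + 10*u^3 + 8*u^2 - 106*u - 105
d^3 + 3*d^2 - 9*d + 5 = (d - 1)^2*(d + 5)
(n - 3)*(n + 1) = n^2 - 2*n - 3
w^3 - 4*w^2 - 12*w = w*(w - 6)*(w + 2)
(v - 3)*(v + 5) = v^2 + 2*v - 15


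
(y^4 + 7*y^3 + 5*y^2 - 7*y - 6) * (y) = y^5 + 7*y^4 + 5*y^3 - 7*y^2 - 6*y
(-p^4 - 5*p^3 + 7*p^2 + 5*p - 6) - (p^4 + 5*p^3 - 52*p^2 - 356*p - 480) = -2*p^4 - 10*p^3 + 59*p^2 + 361*p + 474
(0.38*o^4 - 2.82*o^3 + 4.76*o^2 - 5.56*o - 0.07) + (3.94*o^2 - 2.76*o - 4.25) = 0.38*o^4 - 2.82*o^3 + 8.7*o^2 - 8.32*o - 4.32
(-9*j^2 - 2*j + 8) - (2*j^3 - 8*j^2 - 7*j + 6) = -2*j^3 - j^2 + 5*j + 2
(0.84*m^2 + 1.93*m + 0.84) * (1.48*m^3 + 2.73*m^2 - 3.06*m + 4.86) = 1.2432*m^5 + 5.1496*m^4 + 3.9417*m^3 + 0.469799999999999*m^2 + 6.8094*m + 4.0824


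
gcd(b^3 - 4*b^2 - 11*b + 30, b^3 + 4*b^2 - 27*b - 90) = b^2 - 2*b - 15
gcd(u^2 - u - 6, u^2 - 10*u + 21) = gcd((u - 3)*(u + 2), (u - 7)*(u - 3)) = u - 3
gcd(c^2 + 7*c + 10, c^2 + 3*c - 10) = c + 5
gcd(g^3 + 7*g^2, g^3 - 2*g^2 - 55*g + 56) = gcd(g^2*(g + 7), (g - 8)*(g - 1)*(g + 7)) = g + 7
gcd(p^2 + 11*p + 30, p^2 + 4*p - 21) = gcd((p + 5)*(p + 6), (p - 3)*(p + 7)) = 1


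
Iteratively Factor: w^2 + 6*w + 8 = (w + 4)*(w + 2)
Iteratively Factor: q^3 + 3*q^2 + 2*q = (q)*(q^2 + 3*q + 2) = q*(q + 2)*(q + 1)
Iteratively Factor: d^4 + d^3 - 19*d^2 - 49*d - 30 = (d + 3)*(d^3 - 2*d^2 - 13*d - 10) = (d - 5)*(d + 3)*(d^2 + 3*d + 2) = (d - 5)*(d + 1)*(d + 3)*(d + 2)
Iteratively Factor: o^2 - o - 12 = (o - 4)*(o + 3)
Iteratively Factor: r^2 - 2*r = (r)*(r - 2)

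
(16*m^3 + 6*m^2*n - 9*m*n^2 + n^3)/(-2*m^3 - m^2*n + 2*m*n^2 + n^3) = (-16*m^2 + 10*m*n - n^2)/(2*m^2 - m*n - n^2)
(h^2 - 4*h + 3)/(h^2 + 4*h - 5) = (h - 3)/(h + 5)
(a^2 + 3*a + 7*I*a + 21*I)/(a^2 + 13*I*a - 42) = (a + 3)/(a + 6*I)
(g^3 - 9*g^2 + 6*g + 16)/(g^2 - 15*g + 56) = (g^2 - g - 2)/(g - 7)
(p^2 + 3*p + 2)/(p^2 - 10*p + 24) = (p^2 + 3*p + 2)/(p^2 - 10*p + 24)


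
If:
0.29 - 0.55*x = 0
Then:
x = 0.53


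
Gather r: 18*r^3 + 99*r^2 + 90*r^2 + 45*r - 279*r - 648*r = 18*r^3 + 189*r^2 - 882*r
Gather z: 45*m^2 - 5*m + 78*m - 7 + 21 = 45*m^2 + 73*m + 14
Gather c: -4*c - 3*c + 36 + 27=63 - 7*c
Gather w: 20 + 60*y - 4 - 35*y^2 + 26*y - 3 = -35*y^2 + 86*y + 13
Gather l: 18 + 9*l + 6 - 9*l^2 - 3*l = -9*l^2 + 6*l + 24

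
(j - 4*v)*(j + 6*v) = j^2 + 2*j*v - 24*v^2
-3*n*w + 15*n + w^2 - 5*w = (-3*n + w)*(w - 5)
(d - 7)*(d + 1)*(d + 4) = d^3 - 2*d^2 - 31*d - 28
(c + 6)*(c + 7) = c^2 + 13*c + 42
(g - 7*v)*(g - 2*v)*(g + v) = g^3 - 8*g^2*v + 5*g*v^2 + 14*v^3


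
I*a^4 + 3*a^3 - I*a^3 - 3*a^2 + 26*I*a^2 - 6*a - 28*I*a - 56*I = (a - 2)*(a - 7*I)*(a + 4*I)*(I*a + I)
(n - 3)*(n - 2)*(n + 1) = n^3 - 4*n^2 + n + 6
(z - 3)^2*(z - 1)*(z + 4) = z^4 - 3*z^3 - 13*z^2 + 51*z - 36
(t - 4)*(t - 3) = t^2 - 7*t + 12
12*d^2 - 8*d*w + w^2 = (-6*d + w)*(-2*d + w)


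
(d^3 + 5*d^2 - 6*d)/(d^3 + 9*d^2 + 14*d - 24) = d/(d + 4)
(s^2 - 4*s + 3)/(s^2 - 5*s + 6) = (s - 1)/(s - 2)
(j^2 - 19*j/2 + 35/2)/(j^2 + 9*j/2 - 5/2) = (2*j^2 - 19*j + 35)/(2*j^2 + 9*j - 5)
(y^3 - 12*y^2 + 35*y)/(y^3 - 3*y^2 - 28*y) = (y - 5)/(y + 4)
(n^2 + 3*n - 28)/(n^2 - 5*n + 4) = (n + 7)/(n - 1)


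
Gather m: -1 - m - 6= -m - 7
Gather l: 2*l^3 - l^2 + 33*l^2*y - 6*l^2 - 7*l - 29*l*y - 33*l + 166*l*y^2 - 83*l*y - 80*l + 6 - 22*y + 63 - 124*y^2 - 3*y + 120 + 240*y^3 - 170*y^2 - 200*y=2*l^3 + l^2*(33*y - 7) + l*(166*y^2 - 112*y - 120) + 240*y^3 - 294*y^2 - 225*y + 189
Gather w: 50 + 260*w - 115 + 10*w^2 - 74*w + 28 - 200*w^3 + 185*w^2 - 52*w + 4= -200*w^3 + 195*w^2 + 134*w - 33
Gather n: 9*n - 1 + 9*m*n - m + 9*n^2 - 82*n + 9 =-m + 9*n^2 + n*(9*m - 73) + 8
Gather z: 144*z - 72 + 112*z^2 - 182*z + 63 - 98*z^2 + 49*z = 14*z^2 + 11*z - 9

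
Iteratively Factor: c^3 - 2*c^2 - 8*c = (c)*(c^2 - 2*c - 8) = c*(c + 2)*(c - 4)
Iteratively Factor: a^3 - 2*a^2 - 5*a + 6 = (a - 1)*(a^2 - a - 6) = (a - 3)*(a - 1)*(a + 2)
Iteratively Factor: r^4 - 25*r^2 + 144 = (r - 4)*(r^3 + 4*r^2 - 9*r - 36) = (r - 4)*(r + 4)*(r^2 - 9) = (r - 4)*(r + 3)*(r + 4)*(r - 3)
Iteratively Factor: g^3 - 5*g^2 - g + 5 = (g + 1)*(g^2 - 6*g + 5) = (g - 1)*(g + 1)*(g - 5)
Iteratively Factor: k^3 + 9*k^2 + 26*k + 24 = (k + 2)*(k^2 + 7*k + 12) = (k + 2)*(k + 3)*(k + 4)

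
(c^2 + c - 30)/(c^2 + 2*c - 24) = (c - 5)/(c - 4)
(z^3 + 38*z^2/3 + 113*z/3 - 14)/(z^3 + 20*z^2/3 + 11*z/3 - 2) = (z + 7)/(z + 1)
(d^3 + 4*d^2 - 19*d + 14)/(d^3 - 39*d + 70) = (d - 1)/(d - 5)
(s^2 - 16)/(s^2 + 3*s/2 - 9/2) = 2*(s^2 - 16)/(2*s^2 + 3*s - 9)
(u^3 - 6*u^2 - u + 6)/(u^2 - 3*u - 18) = (u^2 - 1)/(u + 3)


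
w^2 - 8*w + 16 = (w - 4)^2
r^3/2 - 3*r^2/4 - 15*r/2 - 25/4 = (r/2 + 1/2)*(r - 5)*(r + 5/2)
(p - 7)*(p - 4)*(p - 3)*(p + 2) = p^4 - 12*p^3 + 33*p^2 + 38*p - 168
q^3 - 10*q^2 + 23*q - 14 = (q - 7)*(q - 2)*(q - 1)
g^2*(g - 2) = g^3 - 2*g^2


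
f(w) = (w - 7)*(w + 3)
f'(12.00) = 20.00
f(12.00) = 75.00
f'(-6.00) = -16.00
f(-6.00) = 39.00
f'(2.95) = 1.90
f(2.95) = -24.10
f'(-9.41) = -22.82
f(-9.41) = 105.19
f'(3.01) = 2.02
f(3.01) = -23.98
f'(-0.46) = -4.92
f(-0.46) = -18.95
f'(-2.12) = -8.24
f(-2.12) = -8.03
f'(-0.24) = -4.48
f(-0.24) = -19.98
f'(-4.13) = -12.26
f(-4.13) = 12.58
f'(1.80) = -0.40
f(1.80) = -24.96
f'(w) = 2*w - 4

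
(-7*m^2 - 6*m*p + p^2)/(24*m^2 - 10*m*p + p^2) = (-7*m^2 - 6*m*p + p^2)/(24*m^2 - 10*m*p + p^2)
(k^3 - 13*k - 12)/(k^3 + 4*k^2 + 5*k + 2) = (k^2 - k - 12)/(k^2 + 3*k + 2)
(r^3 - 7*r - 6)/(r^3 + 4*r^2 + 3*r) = (r^2 - r - 6)/(r*(r + 3))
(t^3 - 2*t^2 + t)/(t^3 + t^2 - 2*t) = (t - 1)/(t + 2)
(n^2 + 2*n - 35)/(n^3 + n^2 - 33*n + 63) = (n - 5)/(n^2 - 6*n + 9)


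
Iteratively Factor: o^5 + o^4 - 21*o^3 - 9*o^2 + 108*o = (o - 3)*(o^4 + 4*o^3 - 9*o^2 - 36*o) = (o - 3)*(o + 3)*(o^3 + o^2 - 12*o) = (o - 3)^2*(o + 3)*(o^2 + 4*o) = o*(o - 3)^2*(o + 3)*(o + 4)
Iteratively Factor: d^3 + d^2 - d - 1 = (d + 1)*(d^2 - 1) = (d + 1)^2*(d - 1)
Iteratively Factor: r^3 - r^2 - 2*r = (r + 1)*(r^2 - 2*r) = r*(r + 1)*(r - 2)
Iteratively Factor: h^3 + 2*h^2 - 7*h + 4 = (h - 1)*(h^2 + 3*h - 4) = (h - 1)*(h + 4)*(h - 1)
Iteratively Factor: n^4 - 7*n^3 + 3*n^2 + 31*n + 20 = (n + 1)*(n^3 - 8*n^2 + 11*n + 20) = (n + 1)^2*(n^2 - 9*n + 20) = (n - 4)*(n + 1)^2*(n - 5)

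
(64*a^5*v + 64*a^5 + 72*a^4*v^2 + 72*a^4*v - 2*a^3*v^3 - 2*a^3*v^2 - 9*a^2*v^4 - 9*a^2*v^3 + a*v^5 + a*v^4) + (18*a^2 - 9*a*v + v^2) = 64*a^5*v + 64*a^5 + 72*a^4*v^2 + 72*a^4*v - 2*a^3*v^3 - 2*a^3*v^2 - 9*a^2*v^4 - 9*a^2*v^3 + 18*a^2 + a*v^5 + a*v^4 - 9*a*v + v^2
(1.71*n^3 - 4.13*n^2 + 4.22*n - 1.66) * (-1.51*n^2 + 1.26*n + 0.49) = -2.5821*n^5 + 8.3909*n^4 - 10.7381*n^3 + 5.8001*n^2 - 0.0238000000000005*n - 0.8134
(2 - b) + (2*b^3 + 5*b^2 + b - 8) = 2*b^3 + 5*b^2 - 6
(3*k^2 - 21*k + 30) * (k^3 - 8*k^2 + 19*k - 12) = 3*k^5 - 45*k^4 + 255*k^3 - 675*k^2 + 822*k - 360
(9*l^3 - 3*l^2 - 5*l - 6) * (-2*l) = -18*l^4 + 6*l^3 + 10*l^2 + 12*l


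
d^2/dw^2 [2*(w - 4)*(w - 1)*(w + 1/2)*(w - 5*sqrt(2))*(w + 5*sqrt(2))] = 40*w^3 - 108*w^2 - 582*w + 908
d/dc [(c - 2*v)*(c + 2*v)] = 2*c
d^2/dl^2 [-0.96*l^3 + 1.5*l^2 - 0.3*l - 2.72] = 3.0 - 5.76*l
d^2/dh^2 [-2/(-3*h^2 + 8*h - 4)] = 4*(-9*h^2 + 24*h + 4*(3*h - 4)^2 - 12)/(3*h^2 - 8*h + 4)^3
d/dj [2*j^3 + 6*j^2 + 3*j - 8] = 6*j^2 + 12*j + 3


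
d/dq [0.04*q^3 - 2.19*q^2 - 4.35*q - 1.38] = 0.12*q^2 - 4.38*q - 4.35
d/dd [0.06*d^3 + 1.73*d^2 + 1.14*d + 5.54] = 0.18*d^2 + 3.46*d + 1.14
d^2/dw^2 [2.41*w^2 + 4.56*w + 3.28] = 4.82000000000000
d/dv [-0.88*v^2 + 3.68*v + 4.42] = 3.68 - 1.76*v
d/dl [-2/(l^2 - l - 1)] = 2*(2*l - 1)/(-l^2 + l + 1)^2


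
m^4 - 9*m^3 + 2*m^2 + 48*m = m*(m - 8)*(m - 3)*(m + 2)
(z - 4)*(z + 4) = z^2 - 16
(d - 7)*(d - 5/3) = d^2 - 26*d/3 + 35/3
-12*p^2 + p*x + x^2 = (-3*p + x)*(4*p + x)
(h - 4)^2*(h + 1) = h^3 - 7*h^2 + 8*h + 16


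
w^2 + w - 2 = (w - 1)*(w + 2)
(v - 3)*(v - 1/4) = v^2 - 13*v/4 + 3/4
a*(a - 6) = a^2 - 6*a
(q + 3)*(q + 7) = q^2 + 10*q + 21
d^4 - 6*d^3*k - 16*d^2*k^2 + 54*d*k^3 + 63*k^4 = (d - 7*k)*(d - 3*k)*(d + k)*(d + 3*k)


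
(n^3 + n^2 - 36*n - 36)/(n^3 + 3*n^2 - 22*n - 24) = (n - 6)/(n - 4)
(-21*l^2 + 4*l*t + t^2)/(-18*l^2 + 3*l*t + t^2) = (7*l + t)/(6*l + t)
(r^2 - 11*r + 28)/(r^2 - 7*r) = (r - 4)/r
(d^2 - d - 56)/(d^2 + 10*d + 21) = (d - 8)/(d + 3)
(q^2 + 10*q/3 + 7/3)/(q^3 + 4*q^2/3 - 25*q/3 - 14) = (q + 1)/(q^2 - q - 6)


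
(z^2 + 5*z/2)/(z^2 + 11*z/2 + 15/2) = z/(z + 3)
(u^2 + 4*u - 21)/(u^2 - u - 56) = (u - 3)/(u - 8)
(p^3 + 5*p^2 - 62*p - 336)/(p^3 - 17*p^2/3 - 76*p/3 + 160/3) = 3*(p^2 + 13*p + 42)/(3*p^2 + 7*p - 20)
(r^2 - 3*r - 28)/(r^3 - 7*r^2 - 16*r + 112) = 1/(r - 4)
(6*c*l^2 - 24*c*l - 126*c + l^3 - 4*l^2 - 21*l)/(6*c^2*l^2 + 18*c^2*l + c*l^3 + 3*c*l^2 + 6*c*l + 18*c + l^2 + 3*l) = (l - 7)/(c*l + 1)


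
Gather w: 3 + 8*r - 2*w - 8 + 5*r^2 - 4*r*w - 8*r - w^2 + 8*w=5*r^2 - w^2 + w*(6 - 4*r) - 5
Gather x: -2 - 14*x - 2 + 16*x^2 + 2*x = 16*x^2 - 12*x - 4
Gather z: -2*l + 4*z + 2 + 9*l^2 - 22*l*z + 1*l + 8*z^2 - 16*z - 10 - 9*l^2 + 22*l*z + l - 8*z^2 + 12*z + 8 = 0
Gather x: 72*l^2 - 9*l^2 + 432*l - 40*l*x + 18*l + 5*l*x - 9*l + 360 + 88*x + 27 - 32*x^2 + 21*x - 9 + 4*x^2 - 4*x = 63*l^2 + 441*l - 28*x^2 + x*(105 - 35*l) + 378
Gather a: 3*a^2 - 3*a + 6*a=3*a^2 + 3*a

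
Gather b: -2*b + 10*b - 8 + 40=8*b + 32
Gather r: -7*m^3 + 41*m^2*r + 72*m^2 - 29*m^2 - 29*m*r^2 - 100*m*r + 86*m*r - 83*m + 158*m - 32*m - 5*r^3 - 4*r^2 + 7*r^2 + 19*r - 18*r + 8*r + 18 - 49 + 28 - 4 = -7*m^3 + 43*m^2 + 43*m - 5*r^3 + r^2*(3 - 29*m) + r*(41*m^2 - 14*m + 9) - 7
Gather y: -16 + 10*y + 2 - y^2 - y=-y^2 + 9*y - 14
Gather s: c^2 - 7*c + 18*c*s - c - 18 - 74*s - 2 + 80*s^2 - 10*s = c^2 - 8*c + 80*s^2 + s*(18*c - 84) - 20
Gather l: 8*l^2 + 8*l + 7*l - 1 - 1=8*l^2 + 15*l - 2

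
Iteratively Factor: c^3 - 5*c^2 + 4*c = (c - 4)*(c^2 - c) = (c - 4)*(c - 1)*(c)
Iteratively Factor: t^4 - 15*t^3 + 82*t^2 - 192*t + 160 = (t - 5)*(t^3 - 10*t^2 + 32*t - 32) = (t - 5)*(t - 4)*(t^2 - 6*t + 8) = (t - 5)*(t - 4)*(t - 2)*(t - 4)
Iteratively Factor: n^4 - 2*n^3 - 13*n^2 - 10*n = (n)*(n^3 - 2*n^2 - 13*n - 10) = n*(n - 5)*(n^2 + 3*n + 2) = n*(n - 5)*(n + 1)*(n + 2)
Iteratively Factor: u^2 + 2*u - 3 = (u - 1)*(u + 3)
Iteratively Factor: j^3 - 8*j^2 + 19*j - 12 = (j - 1)*(j^2 - 7*j + 12) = (j - 3)*(j - 1)*(j - 4)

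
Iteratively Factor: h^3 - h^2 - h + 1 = (h + 1)*(h^2 - 2*h + 1) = (h - 1)*(h + 1)*(h - 1)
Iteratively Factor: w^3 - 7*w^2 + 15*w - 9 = (w - 3)*(w^2 - 4*w + 3) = (w - 3)*(w - 1)*(w - 3)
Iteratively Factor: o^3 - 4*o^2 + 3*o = (o - 1)*(o^2 - 3*o) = o*(o - 1)*(o - 3)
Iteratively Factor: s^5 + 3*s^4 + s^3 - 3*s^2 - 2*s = (s + 1)*(s^4 + 2*s^3 - s^2 - 2*s) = (s + 1)^2*(s^3 + s^2 - 2*s) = s*(s + 1)^2*(s^2 + s - 2) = s*(s + 1)^2*(s + 2)*(s - 1)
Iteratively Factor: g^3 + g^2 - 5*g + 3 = (g - 1)*(g^2 + 2*g - 3) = (g - 1)^2*(g + 3)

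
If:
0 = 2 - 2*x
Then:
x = 1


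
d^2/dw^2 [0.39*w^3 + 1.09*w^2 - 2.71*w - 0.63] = 2.34*w + 2.18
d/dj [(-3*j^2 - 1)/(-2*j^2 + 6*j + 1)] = 2*(-9*j^2 - 5*j + 3)/(4*j^4 - 24*j^3 + 32*j^2 + 12*j + 1)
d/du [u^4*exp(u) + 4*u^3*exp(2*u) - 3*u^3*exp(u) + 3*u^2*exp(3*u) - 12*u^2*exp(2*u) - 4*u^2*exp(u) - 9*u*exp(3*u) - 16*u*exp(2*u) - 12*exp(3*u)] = (u^4 + 8*u^3*exp(u) + u^3 + 9*u^2*exp(2*u) - 12*u^2*exp(u) - 13*u^2 - 21*u*exp(2*u) - 56*u*exp(u) - 8*u - 45*exp(2*u) - 16*exp(u))*exp(u)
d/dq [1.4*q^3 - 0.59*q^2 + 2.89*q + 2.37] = 4.2*q^2 - 1.18*q + 2.89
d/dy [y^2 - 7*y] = 2*y - 7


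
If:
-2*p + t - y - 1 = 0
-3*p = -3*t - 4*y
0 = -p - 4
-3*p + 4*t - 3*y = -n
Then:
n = 103/7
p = -4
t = -40/7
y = 9/7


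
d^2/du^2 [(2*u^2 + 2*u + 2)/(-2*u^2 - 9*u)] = 4*(14*u^3 - 12*u^2 - 54*u - 81)/(u^3*(8*u^3 + 108*u^2 + 486*u + 729))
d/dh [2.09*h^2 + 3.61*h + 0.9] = 4.18*h + 3.61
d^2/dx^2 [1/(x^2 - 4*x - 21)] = 2*(x^2 - 4*x - 4*(x - 2)^2 - 21)/(-x^2 + 4*x + 21)^3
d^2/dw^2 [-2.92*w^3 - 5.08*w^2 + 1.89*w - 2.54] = -17.52*w - 10.16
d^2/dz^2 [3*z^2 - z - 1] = 6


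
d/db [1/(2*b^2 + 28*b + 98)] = (-b - 7)/(b^2 + 14*b + 49)^2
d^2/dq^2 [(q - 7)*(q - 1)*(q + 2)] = 6*q - 12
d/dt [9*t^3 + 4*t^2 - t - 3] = 27*t^2 + 8*t - 1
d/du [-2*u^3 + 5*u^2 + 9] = 2*u*(5 - 3*u)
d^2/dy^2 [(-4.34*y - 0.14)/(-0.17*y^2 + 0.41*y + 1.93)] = ((3.5112 - 4.4268*y)*(-0.17*y^2 + 0.41*y + 1.93) - (0.34*y - 0.41)*(0.68*y - 0.82)*(4.34*y + 0.14))/(-0.17*y^2 + 0.41*y + 1.93)^3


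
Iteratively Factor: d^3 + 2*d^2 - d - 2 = (d - 1)*(d^2 + 3*d + 2) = (d - 1)*(d + 2)*(d + 1)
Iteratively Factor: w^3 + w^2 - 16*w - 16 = (w + 1)*(w^2 - 16) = (w + 1)*(w + 4)*(w - 4)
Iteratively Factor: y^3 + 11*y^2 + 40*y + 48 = (y + 4)*(y^2 + 7*y + 12) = (y + 3)*(y + 4)*(y + 4)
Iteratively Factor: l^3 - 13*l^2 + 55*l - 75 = (l - 3)*(l^2 - 10*l + 25) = (l - 5)*(l - 3)*(l - 5)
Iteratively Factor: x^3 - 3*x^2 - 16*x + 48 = (x + 4)*(x^2 - 7*x + 12) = (x - 3)*(x + 4)*(x - 4)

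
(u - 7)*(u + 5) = u^2 - 2*u - 35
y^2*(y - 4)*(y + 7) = y^4 + 3*y^3 - 28*y^2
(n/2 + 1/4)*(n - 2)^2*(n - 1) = n^4/2 - 9*n^3/4 + 11*n^2/4 - 1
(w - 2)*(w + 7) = w^2 + 5*w - 14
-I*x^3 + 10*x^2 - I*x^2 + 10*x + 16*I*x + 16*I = (x + 2*I)*(x + 8*I)*(-I*x - I)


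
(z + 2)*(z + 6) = z^2 + 8*z + 12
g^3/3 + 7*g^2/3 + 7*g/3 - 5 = (g/3 + 1)*(g - 1)*(g + 5)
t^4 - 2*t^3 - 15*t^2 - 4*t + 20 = (t - 5)*(t - 1)*(t + 2)^2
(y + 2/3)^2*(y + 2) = y^3 + 10*y^2/3 + 28*y/9 + 8/9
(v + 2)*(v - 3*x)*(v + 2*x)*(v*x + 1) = v^4*x - v^3*x^2 + 2*v^3*x + v^3 - 6*v^2*x^3 - 2*v^2*x^2 - v^2*x + 2*v^2 - 12*v*x^3 - 6*v*x^2 - 2*v*x - 12*x^2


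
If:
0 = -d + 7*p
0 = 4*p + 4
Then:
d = -7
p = -1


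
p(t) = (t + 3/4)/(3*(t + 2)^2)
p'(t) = -2*(t + 3/4)/(3*(t + 2)^3) + 1/(3*(t + 2)^2) = (1 - 2*t)/(6*(t + 2)^3)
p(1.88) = 0.06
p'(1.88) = -0.01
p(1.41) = 0.06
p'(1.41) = -0.01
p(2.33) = 0.05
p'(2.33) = -0.01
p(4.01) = 0.04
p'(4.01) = -0.01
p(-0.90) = -0.04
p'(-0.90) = 0.35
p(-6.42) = -0.10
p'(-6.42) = -0.03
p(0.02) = 0.06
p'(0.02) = 0.02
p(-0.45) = 0.04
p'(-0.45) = 0.09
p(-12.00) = -0.04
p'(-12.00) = 0.00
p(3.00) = 0.05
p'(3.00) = -0.00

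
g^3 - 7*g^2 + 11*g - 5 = (g - 5)*(g - 1)^2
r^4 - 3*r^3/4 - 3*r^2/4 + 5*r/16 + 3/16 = (r - 1)*(r - 3/4)*(r + 1/2)^2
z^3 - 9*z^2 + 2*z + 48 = (z - 8)*(z - 3)*(z + 2)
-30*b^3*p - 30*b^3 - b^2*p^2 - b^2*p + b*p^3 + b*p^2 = (-6*b + p)*(5*b + p)*(b*p + b)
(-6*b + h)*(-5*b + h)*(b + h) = 30*b^3 + 19*b^2*h - 10*b*h^2 + h^3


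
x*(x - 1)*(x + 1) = x^3 - x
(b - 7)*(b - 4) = b^2 - 11*b + 28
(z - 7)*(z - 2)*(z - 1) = z^3 - 10*z^2 + 23*z - 14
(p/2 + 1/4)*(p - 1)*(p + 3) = p^3/2 + 5*p^2/4 - p - 3/4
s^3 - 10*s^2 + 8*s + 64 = (s - 8)*(s - 4)*(s + 2)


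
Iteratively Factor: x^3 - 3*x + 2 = (x - 1)*(x^2 + x - 2) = (x - 1)*(x + 2)*(x - 1)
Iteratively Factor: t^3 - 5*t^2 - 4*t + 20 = (t - 5)*(t^2 - 4) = (t - 5)*(t + 2)*(t - 2)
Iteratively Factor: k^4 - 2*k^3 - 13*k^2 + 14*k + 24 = (k - 2)*(k^3 - 13*k - 12) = (k - 2)*(k + 3)*(k^2 - 3*k - 4) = (k - 2)*(k + 1)*(k + 3)*(k - 4)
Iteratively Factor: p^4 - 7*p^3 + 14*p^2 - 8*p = (p - 4)*(p^3 - 3*p^2 + 2*p) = p*(p - 4)*(p^2 - 3*p + 2) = p*(p - 4)*(p - 2)*(p - 1)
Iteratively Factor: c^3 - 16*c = (c)*(c^2 - 16) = c*(c + 4)*(c - 4)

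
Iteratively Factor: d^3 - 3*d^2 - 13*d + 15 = (d + 3)*(d^2 - 6*d + 5) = (d - 1)*(d + 3)*(d - 5)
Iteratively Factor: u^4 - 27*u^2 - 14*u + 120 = (u + 4)*(u^3 - 4*u^2 - 11*u + 30) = (u + 3)*(u + 4)*(u^2 - 7*u + 10) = (u - 5)*(u + 3)*(u + 4)*(u - 2)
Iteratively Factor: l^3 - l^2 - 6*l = (l)*(l^2 - l - 6) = l*(l + 2)*(l - 3)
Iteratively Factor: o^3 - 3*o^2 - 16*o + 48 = (o + 4)*(o^2 - 7*o + 12) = (o - 3)*(o + 4)*(o - 4)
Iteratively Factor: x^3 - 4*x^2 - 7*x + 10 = (x - 1)*(x^2 - 3*x - 10) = (x - 5)*(x - 1)*(x + 2)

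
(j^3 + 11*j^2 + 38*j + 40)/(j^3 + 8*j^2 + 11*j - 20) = (j + 2)/(j - 1)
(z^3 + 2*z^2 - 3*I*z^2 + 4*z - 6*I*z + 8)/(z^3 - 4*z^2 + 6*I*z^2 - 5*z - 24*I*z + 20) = (z^2 + z*(2 - 4*I) - 8*I)/(z^2 + z*(-4 + 5*I) - 20*I)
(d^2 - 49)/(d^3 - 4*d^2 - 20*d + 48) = (d^2 - 49)/(d^3 - 4*d^2 - 20*d + 48)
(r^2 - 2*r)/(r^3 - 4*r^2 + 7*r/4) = 4*(r - 2)/(4*r^2 - 16*r + 7)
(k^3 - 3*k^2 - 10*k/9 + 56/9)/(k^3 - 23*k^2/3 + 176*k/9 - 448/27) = 3*(3*k^2 - 2*k - 8)/(9*k^2 - 48*k + 64)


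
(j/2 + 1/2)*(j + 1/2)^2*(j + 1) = j^4/2 + 3*j^3/2 + 13*j^2/8 + 3*j/4 + 1/8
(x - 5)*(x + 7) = x^2 + 2*x - 35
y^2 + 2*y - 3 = (y - 1)*(y + 3)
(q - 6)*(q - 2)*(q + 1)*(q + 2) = q^4 - 5*q^3 - 10*q^2 + 20*q + 24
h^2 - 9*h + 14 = (h - 7)*(h - 2)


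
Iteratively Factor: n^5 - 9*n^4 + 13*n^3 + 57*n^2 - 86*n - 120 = (n + 2)*(n^4 - 11*n^3 + 35*n^2 - 13*n - 60) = (n - 4)*(n + 2)*(n^3 - 7*n^2 + 7*n + 15) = (n - 4)*(n + 1)*(n + 2)*(n^2 - 8*n + 15) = (n - 4)*(n - 3)*(n + 1)*(n + 2)*(n - 5)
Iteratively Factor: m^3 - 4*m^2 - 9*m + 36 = (m + 3)*(m^2 - 7*m + 12) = (m - 3)*(m + 3)*(m - 4)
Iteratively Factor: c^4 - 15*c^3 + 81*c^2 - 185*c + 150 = (c - 5)*(c^3 - 10*c^2 + 31*c - 30) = (c - 5)^2*(c^2 - 5*c + 6) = (c - 5)^2*(c - 3)*(c - 2)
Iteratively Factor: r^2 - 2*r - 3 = (r + 1)*(r - 3)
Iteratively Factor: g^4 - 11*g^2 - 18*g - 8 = (g + 1)*(g^3 - g^2 - 10*g - 8) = (g + 1)^2*(g^2 - 2*g - 8) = (g + 1)^2*(g + 2)*(g - 4)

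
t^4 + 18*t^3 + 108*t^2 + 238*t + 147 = (t + 1)*(t + 3)*(t + 7)^2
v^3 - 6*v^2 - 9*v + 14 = (v - 7)*(v - 1)*(v + 2)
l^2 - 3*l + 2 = (l - 2)*(l - 1)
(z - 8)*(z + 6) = z^2 - 2*z - 48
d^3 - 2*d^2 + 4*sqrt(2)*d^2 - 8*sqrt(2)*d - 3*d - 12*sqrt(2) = (d - 3)*(d + 1)*(d + 4*sqrt(2))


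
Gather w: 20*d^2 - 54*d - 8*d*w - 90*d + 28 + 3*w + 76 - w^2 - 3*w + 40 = 20*d^2 - 8*d*w - 144*d - w^2 + 144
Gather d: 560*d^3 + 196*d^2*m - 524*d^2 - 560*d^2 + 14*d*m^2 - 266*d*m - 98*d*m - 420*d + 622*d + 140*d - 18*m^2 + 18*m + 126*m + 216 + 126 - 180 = 560*d^3 + d^2*(196*m - 1084) + d*(14*m^2 - 364*m + 342) - 18*m^2 + 144*m + 162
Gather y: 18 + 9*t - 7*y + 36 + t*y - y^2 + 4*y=9*t - y^2 + y*(t - 3) + 54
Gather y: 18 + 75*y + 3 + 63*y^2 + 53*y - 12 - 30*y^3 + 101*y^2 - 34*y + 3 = -30*y^3 + 164*y^2 + 94*y + 12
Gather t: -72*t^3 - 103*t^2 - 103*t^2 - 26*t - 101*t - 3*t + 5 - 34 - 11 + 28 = -72*t^3 - 206*t^2 - 130*t - 12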